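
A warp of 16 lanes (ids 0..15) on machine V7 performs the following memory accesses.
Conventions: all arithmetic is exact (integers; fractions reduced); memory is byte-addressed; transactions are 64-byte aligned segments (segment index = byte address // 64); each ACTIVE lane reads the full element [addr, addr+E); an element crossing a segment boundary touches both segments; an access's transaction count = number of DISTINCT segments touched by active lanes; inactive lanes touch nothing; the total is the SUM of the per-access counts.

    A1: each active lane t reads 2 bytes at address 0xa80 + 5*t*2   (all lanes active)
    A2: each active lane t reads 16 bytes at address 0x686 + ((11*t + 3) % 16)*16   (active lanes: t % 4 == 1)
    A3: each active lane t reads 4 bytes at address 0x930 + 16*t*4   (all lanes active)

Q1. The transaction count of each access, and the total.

A1: 3 transactions
A2: 4 transactions
A3: 16 transactions

Answer: 3,4,16; total 23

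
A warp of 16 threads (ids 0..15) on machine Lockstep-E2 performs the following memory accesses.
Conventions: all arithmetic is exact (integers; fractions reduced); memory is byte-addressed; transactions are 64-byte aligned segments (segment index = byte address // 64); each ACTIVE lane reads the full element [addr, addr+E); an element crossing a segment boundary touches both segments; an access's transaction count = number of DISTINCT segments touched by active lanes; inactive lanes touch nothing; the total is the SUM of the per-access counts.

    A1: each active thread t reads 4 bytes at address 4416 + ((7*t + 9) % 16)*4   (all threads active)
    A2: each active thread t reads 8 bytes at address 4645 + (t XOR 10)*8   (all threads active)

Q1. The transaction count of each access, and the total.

A1: 1 transaction
A2: 3 transactions

Answer: 1,3; total 4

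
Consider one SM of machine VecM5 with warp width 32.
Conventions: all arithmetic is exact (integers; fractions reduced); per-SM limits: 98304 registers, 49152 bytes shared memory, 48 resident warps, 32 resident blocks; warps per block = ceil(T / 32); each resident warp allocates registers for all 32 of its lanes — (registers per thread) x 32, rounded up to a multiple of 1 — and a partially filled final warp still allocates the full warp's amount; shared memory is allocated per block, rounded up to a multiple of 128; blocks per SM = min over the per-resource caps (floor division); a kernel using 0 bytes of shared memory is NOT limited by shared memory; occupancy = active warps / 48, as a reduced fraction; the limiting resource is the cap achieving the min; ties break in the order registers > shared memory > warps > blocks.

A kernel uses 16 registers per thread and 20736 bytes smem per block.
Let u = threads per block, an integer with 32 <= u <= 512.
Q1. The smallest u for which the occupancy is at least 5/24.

Answer: u = 129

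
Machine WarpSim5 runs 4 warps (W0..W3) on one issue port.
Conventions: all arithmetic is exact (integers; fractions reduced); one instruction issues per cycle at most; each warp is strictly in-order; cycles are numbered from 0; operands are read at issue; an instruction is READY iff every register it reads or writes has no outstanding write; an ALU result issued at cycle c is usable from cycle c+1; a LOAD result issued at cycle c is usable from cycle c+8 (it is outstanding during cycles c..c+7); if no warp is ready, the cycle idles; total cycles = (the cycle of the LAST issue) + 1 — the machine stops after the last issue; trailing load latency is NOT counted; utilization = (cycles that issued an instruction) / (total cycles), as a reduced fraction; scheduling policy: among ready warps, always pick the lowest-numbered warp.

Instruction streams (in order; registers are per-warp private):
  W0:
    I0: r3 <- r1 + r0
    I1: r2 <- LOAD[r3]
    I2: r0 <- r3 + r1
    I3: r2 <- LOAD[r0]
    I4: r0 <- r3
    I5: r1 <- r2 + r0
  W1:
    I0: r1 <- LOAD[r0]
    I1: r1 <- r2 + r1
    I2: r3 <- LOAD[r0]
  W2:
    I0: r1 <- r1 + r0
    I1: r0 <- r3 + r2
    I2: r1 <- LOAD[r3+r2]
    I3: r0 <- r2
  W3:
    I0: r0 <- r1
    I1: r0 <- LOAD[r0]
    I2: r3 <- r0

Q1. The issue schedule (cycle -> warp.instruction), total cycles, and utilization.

cycle 0: W0.I0
cycle 1: W0.I1
cycle 2: W0.I2
cycle 3: W1.I0
cycle 4: W2.I0
cycle 5: W2.I1
cycle 6: W2.I2
cycle 7: W2.I3
cycle 8: W3.I0
cycle 9: W0.I3
cycle 10: W0.I4
cycle 11: W1.I1
cycle 12: W1.I2
cycle 13: W3.I1
cycle 14: idle
cycle 15: idle
cycle 16: idle
cycle 17: W0.I5
cycle 18: idle
cycle 19: idle
cycle 20: idle
cycle 21: W3.I2

Answer: 22 cycles, utilization 8/11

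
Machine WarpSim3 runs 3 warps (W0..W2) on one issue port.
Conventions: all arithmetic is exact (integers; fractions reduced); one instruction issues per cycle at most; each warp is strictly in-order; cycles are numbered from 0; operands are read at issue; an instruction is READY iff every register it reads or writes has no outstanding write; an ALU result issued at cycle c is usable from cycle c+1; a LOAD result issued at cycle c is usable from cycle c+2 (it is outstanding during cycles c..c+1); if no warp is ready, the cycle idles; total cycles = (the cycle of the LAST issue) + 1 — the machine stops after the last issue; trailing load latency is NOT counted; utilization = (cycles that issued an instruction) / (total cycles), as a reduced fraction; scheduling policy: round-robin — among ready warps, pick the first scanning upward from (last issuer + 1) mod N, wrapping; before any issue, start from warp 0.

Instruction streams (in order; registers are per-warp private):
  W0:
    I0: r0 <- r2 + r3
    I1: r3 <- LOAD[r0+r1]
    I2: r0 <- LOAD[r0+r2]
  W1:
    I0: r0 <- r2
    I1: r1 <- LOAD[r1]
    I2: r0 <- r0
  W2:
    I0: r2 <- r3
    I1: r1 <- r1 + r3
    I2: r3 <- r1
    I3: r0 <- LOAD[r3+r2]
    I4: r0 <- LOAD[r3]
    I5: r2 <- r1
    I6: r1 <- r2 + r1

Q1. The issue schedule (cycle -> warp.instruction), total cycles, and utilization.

cycle 0: W0.I0
cycle 1: W1.I0
cycle 2: W2.I0
cycle 3: W0.I1
cycle 4: W1.I1
cycle 5: W2.I1
cycle 6: W0.I2
cycle 7: W1.I2
cycle 8: W2.I2
cycle 9: W2.I3
cycle 10: idle
cycle 11: W2.I4
cycle 12: W2.I5
cycle 13: W2.I6

Answer: 14 cycles, utilization 13/14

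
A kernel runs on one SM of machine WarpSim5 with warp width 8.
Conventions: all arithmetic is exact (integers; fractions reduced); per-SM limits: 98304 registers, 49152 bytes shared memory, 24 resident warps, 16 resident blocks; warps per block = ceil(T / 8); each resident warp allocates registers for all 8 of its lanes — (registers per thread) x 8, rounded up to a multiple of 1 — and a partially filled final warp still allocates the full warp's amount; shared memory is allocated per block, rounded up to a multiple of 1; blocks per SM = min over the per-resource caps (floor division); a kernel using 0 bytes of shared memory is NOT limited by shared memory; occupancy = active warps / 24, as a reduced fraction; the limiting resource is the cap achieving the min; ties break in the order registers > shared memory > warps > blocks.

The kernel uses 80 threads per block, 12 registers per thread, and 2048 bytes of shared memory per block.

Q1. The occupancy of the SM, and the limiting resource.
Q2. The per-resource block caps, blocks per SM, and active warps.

Answer: occupancy 5/6, limited by warps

registers: 102 blocks
shared memory: 24 blocks
warps: 2 blocks
blocks: 16 blocks

Answer: 2 blocks, 20 active warps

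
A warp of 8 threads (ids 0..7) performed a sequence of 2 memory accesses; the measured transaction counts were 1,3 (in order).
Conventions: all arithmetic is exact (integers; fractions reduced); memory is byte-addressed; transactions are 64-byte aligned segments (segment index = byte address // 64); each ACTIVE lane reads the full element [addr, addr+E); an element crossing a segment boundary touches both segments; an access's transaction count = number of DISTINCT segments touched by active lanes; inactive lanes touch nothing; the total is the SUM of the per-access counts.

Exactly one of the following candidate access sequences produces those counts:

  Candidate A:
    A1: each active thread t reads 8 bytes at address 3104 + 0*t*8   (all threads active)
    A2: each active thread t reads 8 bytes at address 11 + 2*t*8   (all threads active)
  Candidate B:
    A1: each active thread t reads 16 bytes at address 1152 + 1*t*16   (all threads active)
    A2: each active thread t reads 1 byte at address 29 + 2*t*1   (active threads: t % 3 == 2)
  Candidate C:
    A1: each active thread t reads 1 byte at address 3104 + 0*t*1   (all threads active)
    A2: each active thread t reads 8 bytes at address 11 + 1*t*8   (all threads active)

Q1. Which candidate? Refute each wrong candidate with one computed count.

B: A1 gives 2 transactions, not 1
C: A2 gives 2 transactions, not 3
A: all counts match (1,3)

Answer: A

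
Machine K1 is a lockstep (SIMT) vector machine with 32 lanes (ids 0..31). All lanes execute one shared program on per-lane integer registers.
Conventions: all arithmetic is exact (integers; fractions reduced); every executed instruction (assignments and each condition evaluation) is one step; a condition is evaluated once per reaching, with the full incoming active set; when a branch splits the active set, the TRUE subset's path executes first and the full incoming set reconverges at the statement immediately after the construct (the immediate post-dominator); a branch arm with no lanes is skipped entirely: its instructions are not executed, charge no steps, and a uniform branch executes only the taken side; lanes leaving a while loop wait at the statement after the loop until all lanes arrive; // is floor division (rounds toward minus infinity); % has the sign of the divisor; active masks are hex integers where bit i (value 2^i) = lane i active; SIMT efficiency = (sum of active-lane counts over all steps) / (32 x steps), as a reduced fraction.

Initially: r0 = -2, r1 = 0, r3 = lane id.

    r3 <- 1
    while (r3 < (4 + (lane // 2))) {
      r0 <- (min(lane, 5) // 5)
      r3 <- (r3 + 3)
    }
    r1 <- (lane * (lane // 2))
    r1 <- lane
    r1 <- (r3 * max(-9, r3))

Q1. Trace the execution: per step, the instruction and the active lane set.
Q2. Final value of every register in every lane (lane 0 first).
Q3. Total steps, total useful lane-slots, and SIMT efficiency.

step 0: r3 <- 1                      0xffffffff
step 1: eval (r3 < (4 + (lane // 2))) 0xffffffff
step 2: r0 <- (min(lane, 5) // 5)    0xffffffff
step 3: r3 <- (r3 + 3)               0xffffffff
step 4: eval (r3 < (4 + (lane // 2))) 0xffffffff
step 5: r0 <- (min(lane, 5) // 5)    0xfffffffc
step 6: r3 <- (r3 + 3)               0xfffffffc
step 7: eval (r3 < (4 + (lane // 2))) 0xfffffffc
step 8: r0 <- (min(lane, 5) // 5)    0xffffff00
step 9: r3 <- (r3 + 3)               0xffffff00
step 10: eval (r3 < (4 + (lane // 2))) 0xffffff00
step 11: r0 <- (min(lane, 5) // 5)    0xffffc000
step 12: r3 <- (r3 + 3)               0xffffc000
step 13: eval (r3 < (4 + (lane // 2))) 0xffffc000
step 14: r0 <- (min(lane, 5) // 5)    0xfff00000
step 15: r3 <- (r3 + 3)               0xfff00000
step 16: eval (r3 < (4 + (lane // 2))) 0xfff00000
step 17: r0 <- (min(lane, 5) // 5)    0xfc000000
step 18: r3 <- (r3 + 3)               0xfc000000
step 19: eval (r3 < (4 + (lane // 2))) 0xfc000000
step 20: r1 <- (lane * (lane // 2))   0xffffffff
step 21: r1 <- lane                   0xffffffff
step 22: r1 <- (r3 * max(-9, r3))     0xffffffff

Answer: 23 steps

r0: 0,0,0,0,0,1,1,1,1,1,1,1,1,1,1,1,1,1,1,1,1,1,1,1,1,1,1,1,1,1,1,1
r1: 16,16,49,49,49,49,49,49,100,100,100,100,100,100,169,169,169,169,169,169,256,256,256,256,256,256,361,361,361,361,361,361
r3: 4,4,7,7,7,7,7,7,10,10,10,10,10,10,13,13,13,13,13,13,16,16,16,16,16,16,19,19,19,19,19,19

steps = 23; useful = 526; efficiency = 526/736 = 263/368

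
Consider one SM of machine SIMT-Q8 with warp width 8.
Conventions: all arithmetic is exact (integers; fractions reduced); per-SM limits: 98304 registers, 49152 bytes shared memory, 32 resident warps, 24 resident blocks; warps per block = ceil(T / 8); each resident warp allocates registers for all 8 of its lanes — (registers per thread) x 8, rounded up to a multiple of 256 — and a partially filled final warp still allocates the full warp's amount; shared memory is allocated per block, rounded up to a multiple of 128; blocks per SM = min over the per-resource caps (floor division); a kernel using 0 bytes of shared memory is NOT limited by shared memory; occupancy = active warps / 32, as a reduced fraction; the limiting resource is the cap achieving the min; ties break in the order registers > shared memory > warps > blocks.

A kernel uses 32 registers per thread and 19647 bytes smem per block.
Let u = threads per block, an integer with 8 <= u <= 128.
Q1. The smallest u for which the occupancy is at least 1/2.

Answer: u = 57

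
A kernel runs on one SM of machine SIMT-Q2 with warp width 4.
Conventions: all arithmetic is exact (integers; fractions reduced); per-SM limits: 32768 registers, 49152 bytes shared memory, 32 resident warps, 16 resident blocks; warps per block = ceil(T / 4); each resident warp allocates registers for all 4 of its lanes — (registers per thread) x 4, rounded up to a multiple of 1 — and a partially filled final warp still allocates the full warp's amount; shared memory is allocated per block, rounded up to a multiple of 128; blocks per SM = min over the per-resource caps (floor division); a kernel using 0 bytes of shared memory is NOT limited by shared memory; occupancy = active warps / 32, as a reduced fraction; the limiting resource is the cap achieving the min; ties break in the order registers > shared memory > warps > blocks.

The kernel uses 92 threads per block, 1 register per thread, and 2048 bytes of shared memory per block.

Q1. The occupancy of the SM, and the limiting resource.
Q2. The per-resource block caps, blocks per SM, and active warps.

Answer: occupancy 23/32, limited by warps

registers: 356 blocks
shared memory: 24 blocks
warps: 1 block
blocks: 16 blocks

Answer: 1 block, 23 active warps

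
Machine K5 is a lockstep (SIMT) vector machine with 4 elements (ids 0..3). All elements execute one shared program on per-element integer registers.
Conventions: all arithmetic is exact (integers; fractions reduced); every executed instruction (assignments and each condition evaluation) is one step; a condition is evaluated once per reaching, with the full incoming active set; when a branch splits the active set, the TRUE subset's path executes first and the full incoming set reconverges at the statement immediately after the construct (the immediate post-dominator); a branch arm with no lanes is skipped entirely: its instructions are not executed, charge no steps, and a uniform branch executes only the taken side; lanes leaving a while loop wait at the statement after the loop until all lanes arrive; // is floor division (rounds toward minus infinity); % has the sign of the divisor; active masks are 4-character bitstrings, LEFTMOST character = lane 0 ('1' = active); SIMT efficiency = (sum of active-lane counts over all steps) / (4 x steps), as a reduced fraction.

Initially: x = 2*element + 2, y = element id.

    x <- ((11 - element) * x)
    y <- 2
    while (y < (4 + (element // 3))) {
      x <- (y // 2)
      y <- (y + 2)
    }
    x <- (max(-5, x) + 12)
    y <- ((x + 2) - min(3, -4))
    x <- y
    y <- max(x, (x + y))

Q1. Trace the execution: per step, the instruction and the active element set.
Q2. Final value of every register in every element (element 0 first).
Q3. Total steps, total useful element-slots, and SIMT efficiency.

step 0: x <- ((11 - element) * x)    1111
step 1: y <- 2                       1111
step 2: eval (y < (4 + (element // 3))) 1111
step 3: x <- (y // 2)                1111
step 4: y <- (y + 2)                 1111
step 5: eval (y < (4 + (element // 3))) 1111
step 6: x <- (y // 2)                0001
step 7: y <- (y + 2)                 0001
step 8: eval (y < (4 + (element // 3))) 0001
step 9: x <- (max(-5, x) + 12)       1111
step 10: y <- ((x + 2) - min(3, -4))  1111
step 11: x <- y                       1111
step 12: y <- max(x, (x + y))         1111

Answer: 13 steps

x: 19,19,19,20
y: 38,38,38,40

steps = 13; useful = 43; efficiency = 43/52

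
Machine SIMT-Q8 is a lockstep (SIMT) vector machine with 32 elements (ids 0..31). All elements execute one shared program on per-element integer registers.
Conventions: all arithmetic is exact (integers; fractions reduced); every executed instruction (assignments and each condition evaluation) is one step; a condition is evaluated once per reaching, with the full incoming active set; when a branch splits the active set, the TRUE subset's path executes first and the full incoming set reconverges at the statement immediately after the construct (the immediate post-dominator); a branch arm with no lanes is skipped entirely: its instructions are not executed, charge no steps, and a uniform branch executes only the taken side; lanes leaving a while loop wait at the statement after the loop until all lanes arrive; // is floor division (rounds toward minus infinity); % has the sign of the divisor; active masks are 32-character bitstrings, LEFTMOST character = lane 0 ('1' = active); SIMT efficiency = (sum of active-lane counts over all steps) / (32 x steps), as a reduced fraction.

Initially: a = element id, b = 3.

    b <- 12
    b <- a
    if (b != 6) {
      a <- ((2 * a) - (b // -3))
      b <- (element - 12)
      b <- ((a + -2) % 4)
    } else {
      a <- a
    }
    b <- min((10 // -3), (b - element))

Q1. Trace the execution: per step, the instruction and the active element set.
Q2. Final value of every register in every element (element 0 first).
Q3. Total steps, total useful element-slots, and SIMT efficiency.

step 0: b <- 12                      11111111111111111111111111111111
step 1: b <- a                       11111111111111111111111111111111
step 2: eval (b != 6)                11111111111111111111111111111111
step 3: a <- ((2 * a) - (b // -3))   11111101111111111111111111111111
step 4: b <- (element - 12)          11111101111111111111111111111111
step 5: b <- ((a + -2) % 4)          11111101111111111111111111111111
step 6: a <- a                       00000010000000000000000000000000
step 7: b <- min((10 // -3), (b - element)) 11111111111111111111111111111111

Answer: 8 steps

a: 0,3,5,7,10,12,6,17,19,21,24,26,28,31,33,35,38,40,42,45,47,49,52,54,56,59,61,63,66,68,70,73
b: -4,-4,-4,-4,-4,-4,-4,-4,-7,-6,-8,-11,-10,-12,-11,-14,-16,-15,-18,-16,-19,-18,-20,-23,-22,-24,-23,-26,-28,-27,-30,-28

steps = 8; useful = 222; efficiency = 222/256 = 111/128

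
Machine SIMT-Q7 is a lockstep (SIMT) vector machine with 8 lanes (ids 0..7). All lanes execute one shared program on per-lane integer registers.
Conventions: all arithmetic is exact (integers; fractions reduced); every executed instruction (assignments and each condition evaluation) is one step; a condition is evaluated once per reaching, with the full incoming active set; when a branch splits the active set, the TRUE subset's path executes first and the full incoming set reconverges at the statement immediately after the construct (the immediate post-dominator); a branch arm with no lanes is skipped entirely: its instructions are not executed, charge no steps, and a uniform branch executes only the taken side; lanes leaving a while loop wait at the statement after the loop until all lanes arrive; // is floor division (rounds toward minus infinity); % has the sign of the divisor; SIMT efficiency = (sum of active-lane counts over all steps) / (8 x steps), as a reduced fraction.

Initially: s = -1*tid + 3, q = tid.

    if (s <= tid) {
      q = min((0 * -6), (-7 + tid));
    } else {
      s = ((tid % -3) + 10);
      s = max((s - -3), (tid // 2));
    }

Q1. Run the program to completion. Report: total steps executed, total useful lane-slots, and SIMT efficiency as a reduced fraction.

Answer: 4 steps, 18 useful, 9/16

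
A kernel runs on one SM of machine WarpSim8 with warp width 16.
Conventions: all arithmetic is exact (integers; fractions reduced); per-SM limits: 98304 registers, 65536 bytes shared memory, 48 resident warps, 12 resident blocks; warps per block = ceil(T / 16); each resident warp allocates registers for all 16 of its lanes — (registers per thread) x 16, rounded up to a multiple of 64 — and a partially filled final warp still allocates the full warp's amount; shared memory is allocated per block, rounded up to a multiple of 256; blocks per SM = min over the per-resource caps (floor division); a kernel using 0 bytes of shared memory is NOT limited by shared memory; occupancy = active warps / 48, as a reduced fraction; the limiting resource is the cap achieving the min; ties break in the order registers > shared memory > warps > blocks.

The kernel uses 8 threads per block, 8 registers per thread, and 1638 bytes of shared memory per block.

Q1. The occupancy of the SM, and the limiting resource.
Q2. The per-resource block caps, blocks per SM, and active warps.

Answer: occupancy 1/4, limited by blocks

registers: 768 blocks
shared memory: 36 blocks
warps: 48 blocks
blocks: 12 blocks

Answer: 12 blocks, 12 active warps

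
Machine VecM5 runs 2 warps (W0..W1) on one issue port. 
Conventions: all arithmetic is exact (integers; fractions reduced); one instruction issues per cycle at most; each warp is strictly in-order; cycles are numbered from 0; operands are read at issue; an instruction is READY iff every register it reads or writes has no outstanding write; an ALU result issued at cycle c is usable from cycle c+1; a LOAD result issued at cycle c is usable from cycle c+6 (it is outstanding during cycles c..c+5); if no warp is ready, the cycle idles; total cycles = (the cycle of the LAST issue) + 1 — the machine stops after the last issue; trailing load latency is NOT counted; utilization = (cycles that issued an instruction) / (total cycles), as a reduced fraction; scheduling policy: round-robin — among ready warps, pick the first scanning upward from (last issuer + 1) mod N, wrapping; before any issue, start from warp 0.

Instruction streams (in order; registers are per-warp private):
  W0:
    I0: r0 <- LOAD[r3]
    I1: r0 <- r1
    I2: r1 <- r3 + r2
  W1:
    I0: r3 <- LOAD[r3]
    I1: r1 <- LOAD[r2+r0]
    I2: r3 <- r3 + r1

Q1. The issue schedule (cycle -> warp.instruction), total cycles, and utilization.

cycle 0: W0.I0
cycle 1: W1.I0
cycle 2: W1.I1
cycle 3: idle
cycle 4: idle
cycle 5: idle
cycle 6: W0.I1
cycle 7: W0.I2
cycle 8: W1.I2

Answer: 9 cycles, utilization 2/3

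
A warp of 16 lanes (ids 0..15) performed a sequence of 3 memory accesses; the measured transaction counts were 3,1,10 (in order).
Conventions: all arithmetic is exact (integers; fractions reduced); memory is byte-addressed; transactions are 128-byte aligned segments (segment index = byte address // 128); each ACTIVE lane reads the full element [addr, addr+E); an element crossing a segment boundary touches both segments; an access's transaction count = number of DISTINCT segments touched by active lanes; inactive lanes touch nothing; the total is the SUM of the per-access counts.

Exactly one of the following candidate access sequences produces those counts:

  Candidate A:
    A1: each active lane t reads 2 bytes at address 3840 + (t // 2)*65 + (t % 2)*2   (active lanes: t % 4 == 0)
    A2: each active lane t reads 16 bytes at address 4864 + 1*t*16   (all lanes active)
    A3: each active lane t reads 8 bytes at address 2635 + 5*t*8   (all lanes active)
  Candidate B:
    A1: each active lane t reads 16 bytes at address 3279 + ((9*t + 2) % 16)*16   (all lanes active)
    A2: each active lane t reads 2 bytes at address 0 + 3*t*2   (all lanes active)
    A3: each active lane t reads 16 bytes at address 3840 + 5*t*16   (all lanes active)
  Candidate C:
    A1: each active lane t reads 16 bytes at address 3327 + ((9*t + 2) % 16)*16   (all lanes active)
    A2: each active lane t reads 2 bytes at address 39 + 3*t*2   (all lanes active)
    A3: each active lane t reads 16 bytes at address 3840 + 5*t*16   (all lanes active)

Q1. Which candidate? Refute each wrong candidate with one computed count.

A: A1 gives 4 transactions, not 3
C: A2 gives 2 transactions, not 1
B: all counts match (3,1,10)

Answer: B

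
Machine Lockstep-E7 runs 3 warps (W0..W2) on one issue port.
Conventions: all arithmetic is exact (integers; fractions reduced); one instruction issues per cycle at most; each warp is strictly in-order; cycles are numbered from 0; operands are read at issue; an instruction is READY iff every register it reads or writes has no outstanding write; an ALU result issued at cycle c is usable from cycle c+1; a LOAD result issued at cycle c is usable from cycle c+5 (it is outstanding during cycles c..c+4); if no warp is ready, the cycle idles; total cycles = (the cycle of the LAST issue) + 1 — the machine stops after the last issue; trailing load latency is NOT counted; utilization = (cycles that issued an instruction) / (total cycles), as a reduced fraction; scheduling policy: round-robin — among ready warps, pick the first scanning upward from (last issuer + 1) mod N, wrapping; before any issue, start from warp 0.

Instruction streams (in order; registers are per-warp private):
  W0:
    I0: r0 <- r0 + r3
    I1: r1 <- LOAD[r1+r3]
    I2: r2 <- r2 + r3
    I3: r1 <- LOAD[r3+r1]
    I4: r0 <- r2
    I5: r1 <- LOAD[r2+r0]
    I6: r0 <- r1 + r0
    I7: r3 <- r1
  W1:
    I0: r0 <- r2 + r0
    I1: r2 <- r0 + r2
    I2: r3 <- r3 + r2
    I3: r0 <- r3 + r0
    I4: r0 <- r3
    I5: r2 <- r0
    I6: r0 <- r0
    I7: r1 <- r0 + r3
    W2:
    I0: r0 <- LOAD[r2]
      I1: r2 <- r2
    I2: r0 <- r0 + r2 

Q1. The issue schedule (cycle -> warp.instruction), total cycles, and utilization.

cycle 0: W0.I0
cycle 1: W1.I0
cycle 2: W2.I0
cycle 3: W0.I1
cycle 4: W1.I1
cycle 5: W2.I1
cycle 6: W0.I2
cycle 7: W1.I2
cycle 8: W2.I2
cycle 9: W0.I3
cycle 10: W1.I3
cycle 11: W0.I4
cycle 12: W1.I4
cycle 13: W1.I5
cycle 14: W0.I5
cycle 15: W1.I6
cycle 16: W1.I7
cycle 17: idle
cycle 18: idle
cycle 19: W0.I6
cycle 20: W0.I7

Answer: 21 cycles, utilization 19/21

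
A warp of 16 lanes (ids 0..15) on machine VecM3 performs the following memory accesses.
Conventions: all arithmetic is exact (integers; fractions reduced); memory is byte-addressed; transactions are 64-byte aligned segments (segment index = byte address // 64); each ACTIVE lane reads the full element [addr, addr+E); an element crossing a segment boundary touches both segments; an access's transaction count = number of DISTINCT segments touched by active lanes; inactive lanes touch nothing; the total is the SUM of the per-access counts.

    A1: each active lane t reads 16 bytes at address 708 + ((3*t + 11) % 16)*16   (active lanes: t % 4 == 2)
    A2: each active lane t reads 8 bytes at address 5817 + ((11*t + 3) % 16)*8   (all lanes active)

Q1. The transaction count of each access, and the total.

A1: 4 transactions
A2: 3 transactions

Answer: 4,3; total 7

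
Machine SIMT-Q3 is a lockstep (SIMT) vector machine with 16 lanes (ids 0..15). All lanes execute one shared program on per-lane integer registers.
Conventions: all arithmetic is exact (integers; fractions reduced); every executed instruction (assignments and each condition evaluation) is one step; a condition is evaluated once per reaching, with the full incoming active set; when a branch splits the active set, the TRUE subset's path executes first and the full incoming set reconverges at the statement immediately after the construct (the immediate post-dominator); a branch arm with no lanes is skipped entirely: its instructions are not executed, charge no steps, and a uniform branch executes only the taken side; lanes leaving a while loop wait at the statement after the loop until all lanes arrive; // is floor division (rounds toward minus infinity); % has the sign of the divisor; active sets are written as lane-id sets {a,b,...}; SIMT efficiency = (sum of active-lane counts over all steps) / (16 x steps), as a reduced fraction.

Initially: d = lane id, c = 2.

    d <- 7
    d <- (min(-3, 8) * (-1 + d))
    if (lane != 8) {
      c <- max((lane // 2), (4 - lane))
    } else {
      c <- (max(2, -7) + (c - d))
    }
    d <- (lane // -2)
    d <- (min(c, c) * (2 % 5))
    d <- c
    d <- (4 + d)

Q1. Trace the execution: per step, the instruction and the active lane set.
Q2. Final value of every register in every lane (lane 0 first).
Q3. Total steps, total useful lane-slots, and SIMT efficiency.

step 0: d <- 7                       {0,1,2,3,4,5,6,7,8,9,10,11,12,13,14,15}
step 1: d <- (min(-3, 8) * (-1 + d)) {0,1,2,3,4,5,6,7,8,9,10,11,12,13,14,15}
step 2: eval (lane != 8)             {0,1,2,3,4,5,6,7,8,9,10,11,12,13,14,15}
step 3: c <- max((lane // 2), (4 - lane)) {0,1,2,3,4,5,6,7,9,10,11,12,13,14,15}
step 4: c <- (max(2, -7) + (c - d))  {8}
step 5: d <- (lane // -2)            {0,1,2,3,4,5,6,7,8,9,10,11,12,13,14,15}
step 6: d <- (min(c, c) * (2 % 5))   {0,1,2,3,4,5,6,7,8,9,10,11,12,13,14,15}
step 7: d <- c                       {0,1,2,3,4,5,6,7,8,9,10,11,12,13,14,15}
step 8: d <- (4 + d)                 {0,1,2,3,4,5,6,7,8,9,10,11,12,13,14,15}

Answer: 9 steps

d: 8,7,6,5,6,6,7,7,26,8,9,9,10,10,11,11
c: 4,3,2,1,2,2,3,3,22,4,5,5,6,6,7,7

steps = 9; useful = 128; efficiency = 128/144 = 8/9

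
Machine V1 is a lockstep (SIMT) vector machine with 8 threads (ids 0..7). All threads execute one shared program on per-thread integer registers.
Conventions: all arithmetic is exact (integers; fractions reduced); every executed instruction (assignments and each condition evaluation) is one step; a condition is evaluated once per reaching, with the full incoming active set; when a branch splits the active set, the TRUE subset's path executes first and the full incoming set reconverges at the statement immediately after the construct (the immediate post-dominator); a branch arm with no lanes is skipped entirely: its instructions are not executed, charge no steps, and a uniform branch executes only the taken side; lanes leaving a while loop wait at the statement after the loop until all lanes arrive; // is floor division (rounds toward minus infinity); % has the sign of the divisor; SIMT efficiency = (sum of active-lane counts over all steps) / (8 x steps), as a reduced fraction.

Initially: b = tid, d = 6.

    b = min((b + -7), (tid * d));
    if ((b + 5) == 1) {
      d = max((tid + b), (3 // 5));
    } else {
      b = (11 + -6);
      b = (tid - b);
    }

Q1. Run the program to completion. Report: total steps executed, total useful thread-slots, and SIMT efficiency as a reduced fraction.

Answer: 5 steps, 31 useful, 31/40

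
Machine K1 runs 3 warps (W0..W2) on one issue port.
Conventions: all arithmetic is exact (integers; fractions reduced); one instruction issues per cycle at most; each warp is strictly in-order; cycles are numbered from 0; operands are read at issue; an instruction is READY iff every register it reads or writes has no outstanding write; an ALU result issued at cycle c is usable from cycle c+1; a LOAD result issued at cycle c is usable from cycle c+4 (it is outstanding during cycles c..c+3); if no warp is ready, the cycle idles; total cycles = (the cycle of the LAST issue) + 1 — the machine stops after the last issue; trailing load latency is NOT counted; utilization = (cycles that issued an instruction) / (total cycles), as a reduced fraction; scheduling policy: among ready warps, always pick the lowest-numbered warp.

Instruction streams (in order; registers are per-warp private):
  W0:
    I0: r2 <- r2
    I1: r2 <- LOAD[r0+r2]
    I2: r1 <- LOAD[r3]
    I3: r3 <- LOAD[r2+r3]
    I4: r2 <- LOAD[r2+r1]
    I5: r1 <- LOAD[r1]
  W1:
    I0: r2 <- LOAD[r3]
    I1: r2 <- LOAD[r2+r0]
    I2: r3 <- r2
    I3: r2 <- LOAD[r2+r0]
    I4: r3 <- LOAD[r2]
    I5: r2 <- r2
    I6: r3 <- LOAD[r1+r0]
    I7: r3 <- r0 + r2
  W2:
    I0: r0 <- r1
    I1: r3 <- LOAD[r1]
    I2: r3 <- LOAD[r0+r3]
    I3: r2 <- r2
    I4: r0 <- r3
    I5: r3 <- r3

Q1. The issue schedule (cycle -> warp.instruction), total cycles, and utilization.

cycle 0: W0.I0
cycle 1: W0.I1
cycle 2: W0.I2
cycle 3: W1.I0
cycle 4: W2.I0
cycle 5: W0.I3
cycle 6: W0.I4
cycle 7: W0.I5
cycle 8: W1.I1
cycle 9: W2.I1
cycle 10: idle
cycle 11: idle
cycle 12: W1.I2
cycle 13: W1.I3
cycle 14: W2.I2
cycle 15: W2.I3
cycle 16: idle
cycle 17: W1.I4
cycle 18: W1.I5
cycle 19: W2.I4
cycle 20: W2.I5
cycle 21: W1.I6
cycle 22: idle
cycle 23: idle
cycle 24: idle
cycle 25: W1.I7

Answer: 26 cycles, utilization 10/13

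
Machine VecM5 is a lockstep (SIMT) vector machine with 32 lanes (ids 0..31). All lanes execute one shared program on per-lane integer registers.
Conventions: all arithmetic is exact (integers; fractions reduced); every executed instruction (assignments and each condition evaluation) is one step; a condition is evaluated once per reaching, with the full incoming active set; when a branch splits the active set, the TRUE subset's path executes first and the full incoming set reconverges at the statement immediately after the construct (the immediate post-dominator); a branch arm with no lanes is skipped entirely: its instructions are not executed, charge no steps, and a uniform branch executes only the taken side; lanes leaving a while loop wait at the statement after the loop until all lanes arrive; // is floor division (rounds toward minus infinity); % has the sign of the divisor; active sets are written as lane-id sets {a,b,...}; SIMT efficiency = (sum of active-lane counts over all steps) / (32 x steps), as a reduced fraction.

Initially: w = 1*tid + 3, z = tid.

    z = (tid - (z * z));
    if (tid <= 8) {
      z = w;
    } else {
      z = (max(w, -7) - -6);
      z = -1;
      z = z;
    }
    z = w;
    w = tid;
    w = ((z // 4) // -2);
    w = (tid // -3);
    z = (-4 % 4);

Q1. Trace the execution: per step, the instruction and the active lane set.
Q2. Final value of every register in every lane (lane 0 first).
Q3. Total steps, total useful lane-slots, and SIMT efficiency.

step 0: z <- (tid - (z * z))         {0,1,2,3,4,5,6,7,8,9,10,11,12,13,14,15,16,17,18,19,20,21,22,23,24,25,26,27,28,29,30,31}
step 1: eval (tid <= 8)              {0,1,2,3,4,5,6,7,8,9,10,11,12,13,14,15,16,17,18,19,20,21,22,23,24,25,26,27,28,29,30,31}
step 2: z <- w                       {0,1,2,3,4,5,6,7,8}
step 3: z <- (max(w, -7) - -6)       {9,10,11,12,13,14,15,16,17,18,19,20,21,22,23,24,25,26,27,28,29,30,31}
step 4: z <- -1                      {9,10,11,12,13,14,15,16,17,18,19,20,21,22,23,24,25,26,27,28,29,30,31}
step 5: z <- z                       {9,10,11,12,13,14,15,16,17,18,19,20,21,22,23,24,25,26,27,28,29,30,31}
step 6: z <- w                       {0,1,2,3,4,5,6,7,8,9,10,11,12,13,14,15,16,17,18,19,20,21,22,23,24,25,26,27,28,29,30,31}
step 7: w <- tid                     {0,1,2,3,4,5,6,7,8,9,10,11,12,13,14,15,16,17,18,19,20,21,22,23,24,25,26,27,28,29,30,31}
step 8: w <- ((z // 4) // -2)        {0,1,2,3,4,5,6,7,8,9,10,11,12,13,14,15,16,17,18,19,20,21,22,23,24,25,26,27,28,29,30,31}
step 9: w <- (tid // -3)             {0,1,2,3,4,5,6,7,8,9,10,11,12,13,14,15,16,17,18,19,20,21,22,23,24,25,26,27,28,29,30,31}
step 10: z <- (-4 % 4)                {0,1,2,3,4,5,6,7,8,9,10,11,12,13,14,15,16,17,18,19,20,21,22,23,24,25,26,27,28,29,30,31}

Answer: 11 steps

w: 0,-1,-1,-1,-2,-2,-2,-3,-3,-3,-4,-4,-4,-5,-5,-5,-6,-6,-6,-7,-7,-7,-8,-8,-8,-9,-9,-9,-10,-10,-10,-11
z: 0,0,0,0,0,0,0,0,0,0,0,0,0,0,0,0,0,0,0,0,0,0,0,0,0,0,0,0,0,0,0,0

steps = 11; useful = 302; efficiency = 302/352 = 151/176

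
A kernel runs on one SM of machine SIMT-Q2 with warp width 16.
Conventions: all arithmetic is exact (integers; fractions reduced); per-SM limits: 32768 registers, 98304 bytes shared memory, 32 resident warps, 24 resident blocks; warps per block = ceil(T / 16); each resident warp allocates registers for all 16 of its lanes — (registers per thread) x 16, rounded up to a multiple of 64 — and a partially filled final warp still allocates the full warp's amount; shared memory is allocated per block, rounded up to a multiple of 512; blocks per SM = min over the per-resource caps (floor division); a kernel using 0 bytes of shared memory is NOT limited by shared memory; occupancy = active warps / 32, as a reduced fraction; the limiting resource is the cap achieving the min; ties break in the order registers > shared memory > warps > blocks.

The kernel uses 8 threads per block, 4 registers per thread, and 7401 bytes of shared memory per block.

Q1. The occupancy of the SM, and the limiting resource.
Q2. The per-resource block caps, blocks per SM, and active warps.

Answer: occupancy 3/8, limited by shared memory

registers: 512 blocks
shared memory: 12 blocks
warps: 32 blocks
blocks: 24 blocks

Answer: 12 blocks, 12 active warps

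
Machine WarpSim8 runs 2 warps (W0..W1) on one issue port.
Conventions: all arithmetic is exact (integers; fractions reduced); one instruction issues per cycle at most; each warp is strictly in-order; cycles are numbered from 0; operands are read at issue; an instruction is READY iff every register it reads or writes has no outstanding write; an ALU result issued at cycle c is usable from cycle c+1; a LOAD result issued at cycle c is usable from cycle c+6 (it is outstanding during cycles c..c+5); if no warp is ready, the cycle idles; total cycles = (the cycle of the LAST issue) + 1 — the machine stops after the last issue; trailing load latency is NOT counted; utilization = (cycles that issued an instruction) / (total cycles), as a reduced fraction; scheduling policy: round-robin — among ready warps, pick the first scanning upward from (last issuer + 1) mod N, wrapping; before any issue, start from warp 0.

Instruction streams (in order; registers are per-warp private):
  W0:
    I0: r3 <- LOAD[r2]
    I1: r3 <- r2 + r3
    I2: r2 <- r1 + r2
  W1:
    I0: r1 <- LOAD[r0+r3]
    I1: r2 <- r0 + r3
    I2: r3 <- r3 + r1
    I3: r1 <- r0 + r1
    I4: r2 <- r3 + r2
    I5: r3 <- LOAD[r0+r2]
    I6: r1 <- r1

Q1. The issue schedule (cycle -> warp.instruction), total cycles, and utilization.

cycle 0: W0.I0
cycle 1: W1.I0
cycle 2: W1.I1
cycle 3: idle
cycle 4: idle
cycle 5: idle
cycle 6: W0.I1
cycle 7: W1.I2
cycle 8: W0.I2
cycle 9: W1.I3
cycle 10: W1.I4
cycle 11: W1.I5
cycle 12: W1.I6

Answer: 13 cycles, utilization 10/13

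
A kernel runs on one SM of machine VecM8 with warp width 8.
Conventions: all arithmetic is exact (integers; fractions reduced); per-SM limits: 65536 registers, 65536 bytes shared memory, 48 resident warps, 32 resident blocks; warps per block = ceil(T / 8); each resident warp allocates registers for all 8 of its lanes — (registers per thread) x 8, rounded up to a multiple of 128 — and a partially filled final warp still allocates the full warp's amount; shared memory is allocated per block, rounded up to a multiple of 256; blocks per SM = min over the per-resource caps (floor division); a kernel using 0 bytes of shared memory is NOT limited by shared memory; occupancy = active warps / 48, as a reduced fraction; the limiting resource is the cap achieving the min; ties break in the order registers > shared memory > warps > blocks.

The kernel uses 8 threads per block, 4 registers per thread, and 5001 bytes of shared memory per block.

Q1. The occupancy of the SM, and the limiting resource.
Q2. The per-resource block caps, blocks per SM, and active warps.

Answer: occupancy 1/4, limited by shared memory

registers: 512 blocks
shared memory: 12 blocks
warps: 48 blocks
blocks: 32 blocks

Answer: 12 blocks, 12 active warps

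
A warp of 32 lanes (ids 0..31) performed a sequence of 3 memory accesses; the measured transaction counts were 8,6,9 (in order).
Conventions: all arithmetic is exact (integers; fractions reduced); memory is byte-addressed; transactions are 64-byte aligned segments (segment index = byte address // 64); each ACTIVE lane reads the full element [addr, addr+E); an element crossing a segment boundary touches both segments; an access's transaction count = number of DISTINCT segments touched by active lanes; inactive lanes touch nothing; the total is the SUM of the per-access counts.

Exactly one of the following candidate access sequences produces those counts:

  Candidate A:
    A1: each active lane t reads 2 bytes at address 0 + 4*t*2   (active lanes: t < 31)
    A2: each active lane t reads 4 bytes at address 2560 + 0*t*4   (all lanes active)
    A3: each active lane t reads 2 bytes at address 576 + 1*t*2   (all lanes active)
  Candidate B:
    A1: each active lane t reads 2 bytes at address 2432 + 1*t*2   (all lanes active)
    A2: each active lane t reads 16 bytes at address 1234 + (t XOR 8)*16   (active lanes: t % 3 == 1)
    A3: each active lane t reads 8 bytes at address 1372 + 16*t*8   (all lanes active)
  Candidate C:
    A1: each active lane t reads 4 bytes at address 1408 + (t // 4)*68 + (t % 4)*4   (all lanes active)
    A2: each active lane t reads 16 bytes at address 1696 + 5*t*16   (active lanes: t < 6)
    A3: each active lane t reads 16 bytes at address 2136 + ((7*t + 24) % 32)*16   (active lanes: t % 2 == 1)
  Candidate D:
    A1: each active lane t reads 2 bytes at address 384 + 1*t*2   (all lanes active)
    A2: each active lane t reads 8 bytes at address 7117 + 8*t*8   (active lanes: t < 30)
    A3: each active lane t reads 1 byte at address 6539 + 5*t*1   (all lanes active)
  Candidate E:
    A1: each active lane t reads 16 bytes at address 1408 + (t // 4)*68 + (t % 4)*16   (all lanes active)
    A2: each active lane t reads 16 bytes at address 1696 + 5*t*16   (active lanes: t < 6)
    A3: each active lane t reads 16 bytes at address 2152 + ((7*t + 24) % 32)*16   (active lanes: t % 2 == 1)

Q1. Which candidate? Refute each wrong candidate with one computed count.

A: A1 gives 4 transactions, not 8
B: A1 gives 1 transaction, not 8
D: A1 gives 1 transaction, not 8
E: A1 gives 9 transactions, not 8
C: all counts match (8,6,9)

Answer: C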